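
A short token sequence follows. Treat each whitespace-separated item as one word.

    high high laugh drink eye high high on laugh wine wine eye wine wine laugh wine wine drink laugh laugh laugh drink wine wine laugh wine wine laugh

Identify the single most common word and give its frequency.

"wine", 10 times

Unigram frequencies (highest first):
  wine: 10
  laugh: 8
  high: 4
  drink: 3
  eye: 2
  on: 1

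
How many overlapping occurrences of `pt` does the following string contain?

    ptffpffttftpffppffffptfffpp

2

Sliding a length-2 window over the 27 characters (26 positions):
  position 1–2: pt
  position 21–22: pt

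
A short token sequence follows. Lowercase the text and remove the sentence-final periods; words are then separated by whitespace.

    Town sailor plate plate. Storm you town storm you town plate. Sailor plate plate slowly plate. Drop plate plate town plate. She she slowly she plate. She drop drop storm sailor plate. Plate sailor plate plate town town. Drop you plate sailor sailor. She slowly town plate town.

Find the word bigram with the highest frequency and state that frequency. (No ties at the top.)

"plate plate", 5 times

Bigram frequencies (highest first):
  plate plate: 5
  sailor plate: 4
  town plate: 3
  plate sailor: 3
  plate town: 3
  storm you: 2
  … (24 more, each ≤ 2)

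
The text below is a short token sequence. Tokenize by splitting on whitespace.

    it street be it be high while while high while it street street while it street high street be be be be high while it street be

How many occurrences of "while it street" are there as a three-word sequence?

3

Scanning the 25 overlapping trigram windows for "while it street":
  position 10–12: while it street
  position 14–16: while it street
  position 24–26: while it street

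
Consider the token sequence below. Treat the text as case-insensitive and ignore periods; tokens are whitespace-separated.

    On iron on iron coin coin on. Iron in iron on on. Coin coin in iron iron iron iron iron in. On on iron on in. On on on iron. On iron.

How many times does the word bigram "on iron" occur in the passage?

6

Scanning the 31 overlapping bigram windows for "on iron":
  position 1–2: on iron
  position 3–4: on iron
  position 7–8: on iron
  position 23–24: on iron
  position 29–30: on iron
  position 31–32: on iron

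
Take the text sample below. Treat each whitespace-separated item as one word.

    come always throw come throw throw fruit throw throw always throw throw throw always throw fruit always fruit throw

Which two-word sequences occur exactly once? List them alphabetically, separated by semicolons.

Bigram counts meeting the condition (exactly once):
  always fruit: 1
  come always: 1
  come throw: 1
  fruit always: 1
  throw come: 1

always fruit; come always; come throw; fruit always; throw come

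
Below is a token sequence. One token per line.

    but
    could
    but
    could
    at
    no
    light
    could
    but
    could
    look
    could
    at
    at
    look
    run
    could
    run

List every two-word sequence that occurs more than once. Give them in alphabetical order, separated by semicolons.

but could; could at; could but

Bigram counts meeting the condition (more than once):
  but could: 3
  could at: 2
  could but: 2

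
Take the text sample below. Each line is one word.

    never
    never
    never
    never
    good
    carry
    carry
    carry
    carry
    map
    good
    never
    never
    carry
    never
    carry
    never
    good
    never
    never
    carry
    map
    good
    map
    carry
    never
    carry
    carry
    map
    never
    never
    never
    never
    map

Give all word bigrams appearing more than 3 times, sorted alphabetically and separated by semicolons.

carry carry; never carry; never never

Bigram counts meeting the condition (more than 3 times):
  carry carry: 4
  never carry: 4
  never never: 8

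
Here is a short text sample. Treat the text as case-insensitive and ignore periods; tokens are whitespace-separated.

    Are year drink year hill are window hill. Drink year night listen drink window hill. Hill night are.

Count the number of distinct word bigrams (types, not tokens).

18 tokens → 17 bigram windows in total.
Repeated bigrams (each contributes count−1 duplicates):
  drink year: 2
  window hill: 2
2 duplicate windows → 17 − 2 = 15 distinct.

15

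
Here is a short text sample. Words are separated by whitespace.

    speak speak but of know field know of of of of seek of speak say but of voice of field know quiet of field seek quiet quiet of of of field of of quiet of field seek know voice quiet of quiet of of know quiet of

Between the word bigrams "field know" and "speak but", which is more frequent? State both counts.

"field know" (2 vs 1)

"field know": 2 occurrences
"speak but": 1 occurrence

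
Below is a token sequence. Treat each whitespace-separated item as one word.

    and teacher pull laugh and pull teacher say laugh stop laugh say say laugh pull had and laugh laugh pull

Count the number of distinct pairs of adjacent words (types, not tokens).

20 tokens → 19 bigram windows in total.
Repeated bigrams (each contributes count−1 duplicates):
  laugh pull: 2
  say laugh: 2
2 duplicate windows → 19 − 2 = 17 distinct.

17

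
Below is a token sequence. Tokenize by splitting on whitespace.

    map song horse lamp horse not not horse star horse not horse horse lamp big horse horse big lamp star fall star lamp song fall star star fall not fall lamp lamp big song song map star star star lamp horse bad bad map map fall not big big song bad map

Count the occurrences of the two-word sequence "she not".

0

Scanning the 51 overlapping bigram windows for "she not":
  (none found)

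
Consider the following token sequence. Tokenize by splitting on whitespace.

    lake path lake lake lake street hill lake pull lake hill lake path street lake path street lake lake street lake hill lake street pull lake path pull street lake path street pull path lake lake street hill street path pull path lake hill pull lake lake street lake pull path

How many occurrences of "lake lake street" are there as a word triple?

Scanning the 49 overlapping trigram windows for "lake lake street":
  position 4–6: lake lake street
  position 18–20: lake lake street
  position 35–37: lake lake street
  position 46–48: lake lake street

4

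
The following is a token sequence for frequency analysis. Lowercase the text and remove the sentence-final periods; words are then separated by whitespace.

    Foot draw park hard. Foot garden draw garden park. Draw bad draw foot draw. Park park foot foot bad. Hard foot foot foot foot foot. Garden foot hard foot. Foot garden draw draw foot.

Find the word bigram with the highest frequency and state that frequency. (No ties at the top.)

Bigram frequencies (highest first):
  foot foot: 6
  hard foot: 3
  foot garden: 3
  foot draw: 2
  draw park: 2
  garden draw: 2
  … (14 more, each ≤ 2)

"foot foot", 6 times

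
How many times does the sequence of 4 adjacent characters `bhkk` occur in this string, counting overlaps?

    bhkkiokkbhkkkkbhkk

3

Sliding a length-4 window over the 18 characters (15 positions):
  position 1–4: bhkk
  position 9–12: bhkk
  position 15–18: bhkk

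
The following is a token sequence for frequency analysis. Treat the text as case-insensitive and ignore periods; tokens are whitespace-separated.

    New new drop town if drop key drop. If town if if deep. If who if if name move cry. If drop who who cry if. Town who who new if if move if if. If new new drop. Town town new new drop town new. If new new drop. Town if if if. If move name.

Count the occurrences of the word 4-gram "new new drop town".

Scanning the 54 overlapping 4-gram windows for "new new drop town":
  position 1–4: new new drop town
  position 37–40: new new drop town
  position 42–45: new new drop town
  position 48–51: new new drop town

4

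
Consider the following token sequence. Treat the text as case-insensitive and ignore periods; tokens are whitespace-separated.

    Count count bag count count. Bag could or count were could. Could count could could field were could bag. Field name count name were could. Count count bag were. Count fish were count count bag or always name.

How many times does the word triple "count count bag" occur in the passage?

4

Scanning the 36 overlapping trigram windows for "count count bag":
  position 1–3: count count bag
  position 4–6: count count bag
  position 26–28: count count bag
  position 33–35: count count bag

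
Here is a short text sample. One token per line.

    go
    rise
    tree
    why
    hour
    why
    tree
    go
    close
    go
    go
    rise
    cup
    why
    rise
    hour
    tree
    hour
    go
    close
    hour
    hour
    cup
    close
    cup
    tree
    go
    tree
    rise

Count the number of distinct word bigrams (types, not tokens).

25

29 tokens → 28 bigram windows in total.
Repeated bigrams (each contributes count−1 duplicates):
  go close: 2
  go rise: 2
  tree go: 2
3 duplicate windows → 28 − 3 = 25 distinct.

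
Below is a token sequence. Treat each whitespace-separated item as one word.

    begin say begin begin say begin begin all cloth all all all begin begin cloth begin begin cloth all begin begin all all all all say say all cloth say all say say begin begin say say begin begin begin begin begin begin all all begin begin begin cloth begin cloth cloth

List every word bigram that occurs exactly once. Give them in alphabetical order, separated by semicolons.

Bigram counts meeting the condition (exactly once):
  cloth cloth: 1
  cloth say: 1

cloth cloth; cloth say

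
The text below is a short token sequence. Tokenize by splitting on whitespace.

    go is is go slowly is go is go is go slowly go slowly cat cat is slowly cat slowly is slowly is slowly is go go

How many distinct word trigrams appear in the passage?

19

27 tokens → 25 trigram windows in total.
Repeated trigrams (each contributes count−1 duplicates):
  go is go: 2
  is go is: 2
  is go slowly: 2
  is slowly is: 2
  slowly is go: 2
  slowly is slowly: 2
6 duplicate windows → 25 − 6 = 19 distinct.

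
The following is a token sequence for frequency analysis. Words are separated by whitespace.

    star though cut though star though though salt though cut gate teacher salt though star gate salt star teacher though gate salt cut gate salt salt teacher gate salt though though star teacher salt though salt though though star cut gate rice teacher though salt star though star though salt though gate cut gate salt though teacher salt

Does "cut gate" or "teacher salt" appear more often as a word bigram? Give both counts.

"cut gate": 4 occurrences
"teacher salt": 3 occurrences

"cut gate" (4 vs 3)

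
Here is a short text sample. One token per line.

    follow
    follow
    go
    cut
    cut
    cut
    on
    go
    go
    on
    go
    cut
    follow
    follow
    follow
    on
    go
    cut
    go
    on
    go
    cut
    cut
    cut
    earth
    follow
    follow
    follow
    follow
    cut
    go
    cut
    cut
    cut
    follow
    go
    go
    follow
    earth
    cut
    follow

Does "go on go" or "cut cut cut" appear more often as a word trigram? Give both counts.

"go on go": 2 occurrences
"cut cut cut": 3 occurrences

"cut cut cut" (3 vs 2)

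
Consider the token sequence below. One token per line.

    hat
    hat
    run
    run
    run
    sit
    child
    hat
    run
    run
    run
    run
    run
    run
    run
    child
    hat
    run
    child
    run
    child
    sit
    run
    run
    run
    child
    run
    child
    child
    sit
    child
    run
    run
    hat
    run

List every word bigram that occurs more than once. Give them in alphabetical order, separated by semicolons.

Bigram counts meeting the condition (more than once):
  child hat: 2
  child run: 3
  child sit: 2
  hat run: 4
  run child: 5
  run run: 11
  sit child: 2

child hat; child run; child sit; hat run; run child; run run; sit child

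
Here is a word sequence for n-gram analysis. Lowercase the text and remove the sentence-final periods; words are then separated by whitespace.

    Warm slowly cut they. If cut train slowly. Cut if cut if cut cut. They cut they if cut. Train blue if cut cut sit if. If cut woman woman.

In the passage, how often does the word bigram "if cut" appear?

Scanning the 29 overlapping bigram windows for "if cut":
  position 5–6: if cut
  position 10–11: if cut
  position 12–13: if cut
  position 18–19: if cut
  position 22–23: if cut
  position 27–28: if cut

6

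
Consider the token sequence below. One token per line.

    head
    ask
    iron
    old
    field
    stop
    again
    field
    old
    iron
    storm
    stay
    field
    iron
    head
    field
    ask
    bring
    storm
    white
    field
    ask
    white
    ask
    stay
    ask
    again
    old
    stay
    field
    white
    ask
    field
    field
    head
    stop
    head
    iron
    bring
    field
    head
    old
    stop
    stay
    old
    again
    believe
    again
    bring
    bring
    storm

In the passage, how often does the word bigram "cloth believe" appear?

Scanning the 50 overlapping bigram windows for "cloth believe":
  (none found)

0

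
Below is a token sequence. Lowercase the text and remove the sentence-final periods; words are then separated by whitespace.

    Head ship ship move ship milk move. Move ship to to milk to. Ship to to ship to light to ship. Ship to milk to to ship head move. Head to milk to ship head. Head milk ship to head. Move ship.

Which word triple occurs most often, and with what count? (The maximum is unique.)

"to milk to", 3 times

Trigram frequencies (highest first):
  to milk to: 3
  ship to to: 2
  milk to ship: 2
  to ship to: 2
  to to ship: 2
  to ship head: 2
  … (27 more, each ≤ 1)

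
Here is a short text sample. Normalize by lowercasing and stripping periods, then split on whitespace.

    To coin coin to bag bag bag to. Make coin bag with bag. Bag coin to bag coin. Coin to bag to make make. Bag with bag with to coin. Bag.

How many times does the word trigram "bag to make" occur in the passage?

2

Scanning the 29 overlapping trigram windows for "bag to make":
  position 7–9: bag to make
  position 21–23: bag to make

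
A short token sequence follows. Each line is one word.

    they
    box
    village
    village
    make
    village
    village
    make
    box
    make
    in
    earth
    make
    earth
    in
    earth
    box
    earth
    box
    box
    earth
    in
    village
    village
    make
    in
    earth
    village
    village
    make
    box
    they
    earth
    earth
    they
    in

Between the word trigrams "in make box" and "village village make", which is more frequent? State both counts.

"village village make" (4 vs 0)

"in make box": 0 occurrences
"village village make": 4 occurrences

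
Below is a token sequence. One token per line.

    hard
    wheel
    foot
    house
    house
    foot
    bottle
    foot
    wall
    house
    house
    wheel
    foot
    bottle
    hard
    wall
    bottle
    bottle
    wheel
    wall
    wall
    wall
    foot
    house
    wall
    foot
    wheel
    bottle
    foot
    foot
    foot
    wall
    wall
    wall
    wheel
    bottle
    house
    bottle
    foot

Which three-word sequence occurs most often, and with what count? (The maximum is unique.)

"wall wall wall", 2 times

Trigram frequencies (highest first):
  wall wall wall: 2
  hard wheel foot: 1
  wheel foot house: 1
  foot house house: 1
  house house foot: 1
  house foot bottle: 1
  … (30 more, each ≤ 1)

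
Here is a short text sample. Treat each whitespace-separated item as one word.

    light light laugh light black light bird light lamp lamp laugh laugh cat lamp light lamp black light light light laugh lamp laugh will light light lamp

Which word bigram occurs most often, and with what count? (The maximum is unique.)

Bigram frequencies (highest first):
  light light: 4
  light lamp: 3
  light laugh: 2
  black light: 2
  lamp laugh: 2
  laugh light: 1
  … (12 more, each ≤ 1)

"light light", 4 times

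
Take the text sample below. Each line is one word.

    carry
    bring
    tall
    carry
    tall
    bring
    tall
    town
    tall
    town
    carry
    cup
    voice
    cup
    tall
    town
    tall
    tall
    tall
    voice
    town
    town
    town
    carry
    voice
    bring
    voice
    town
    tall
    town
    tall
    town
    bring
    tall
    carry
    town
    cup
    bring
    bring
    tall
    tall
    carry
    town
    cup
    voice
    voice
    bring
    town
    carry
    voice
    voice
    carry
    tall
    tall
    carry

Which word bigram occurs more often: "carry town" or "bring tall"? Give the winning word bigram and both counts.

"bring tall" (4 vs 2)

"carry town": 2 occurrences
"bring tall": 4 occurrences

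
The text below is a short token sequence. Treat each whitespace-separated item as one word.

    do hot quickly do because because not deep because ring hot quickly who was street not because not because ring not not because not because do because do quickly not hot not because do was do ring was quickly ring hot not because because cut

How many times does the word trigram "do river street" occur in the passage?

0

Scanning the 43 overlapping trigram windows for "do river street":
  (none found)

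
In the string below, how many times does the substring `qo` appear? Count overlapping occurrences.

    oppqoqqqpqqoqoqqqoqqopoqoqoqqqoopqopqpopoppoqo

10

Sliding a length-2 window over the 46 characters (45 positions):
  position 4–5: qo
  position 11–12: qo
  position 13–14: qo
  position 17–18: qo
  position 20–21: qo
  position 24–25: qo
  position 26–27: qo
  position 30–31: qo
  position 34–35: qo
  position 45–46: qo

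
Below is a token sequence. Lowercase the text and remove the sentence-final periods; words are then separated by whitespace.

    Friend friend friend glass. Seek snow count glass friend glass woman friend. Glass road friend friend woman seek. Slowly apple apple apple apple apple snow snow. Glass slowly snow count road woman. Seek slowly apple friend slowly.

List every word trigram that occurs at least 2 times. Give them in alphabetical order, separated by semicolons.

Trigram counts meeting the condition (at least 2 times):
  apple apple apple: 3
  seek slowly apple: 2
  woman seek slowly: 2

apple apple apple; seek slowly apple; woman seek slowly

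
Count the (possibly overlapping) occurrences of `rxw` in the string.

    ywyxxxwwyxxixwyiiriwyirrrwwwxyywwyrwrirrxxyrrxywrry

0

Sliding a length-3 window over the 51 characters (49 positions):
  (no match at any position)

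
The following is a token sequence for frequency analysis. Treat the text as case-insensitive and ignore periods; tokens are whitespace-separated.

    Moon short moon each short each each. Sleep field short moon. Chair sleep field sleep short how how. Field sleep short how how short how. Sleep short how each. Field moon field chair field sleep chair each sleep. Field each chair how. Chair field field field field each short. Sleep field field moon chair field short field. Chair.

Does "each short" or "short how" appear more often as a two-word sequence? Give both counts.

"each short": 2 occurrences
"short how": 4 occurrences

"short how" (4 vs 2)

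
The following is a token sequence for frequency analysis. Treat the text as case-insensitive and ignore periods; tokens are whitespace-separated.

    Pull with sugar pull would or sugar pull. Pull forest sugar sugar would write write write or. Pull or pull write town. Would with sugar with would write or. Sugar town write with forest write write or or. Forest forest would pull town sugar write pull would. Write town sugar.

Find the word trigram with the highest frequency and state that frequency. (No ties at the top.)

Trigram frequencies (highest first):
  write write or: 2
  pull with sugar: 1
  with sugar pull: 1
  sugar pull would: 1
  pull would or: 1
  would or sugar: 1
  … (41 more, each ≤ 1)

"write write or", 2 times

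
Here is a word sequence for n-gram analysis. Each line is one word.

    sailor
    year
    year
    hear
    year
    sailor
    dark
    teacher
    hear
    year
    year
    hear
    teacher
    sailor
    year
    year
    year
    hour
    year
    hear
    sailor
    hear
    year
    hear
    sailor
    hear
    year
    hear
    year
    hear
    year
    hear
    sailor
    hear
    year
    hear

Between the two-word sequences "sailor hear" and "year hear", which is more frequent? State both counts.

"sailor hear": 3 occurrences
"year hear": 8 occurrences

"year hear" (8 vs 3)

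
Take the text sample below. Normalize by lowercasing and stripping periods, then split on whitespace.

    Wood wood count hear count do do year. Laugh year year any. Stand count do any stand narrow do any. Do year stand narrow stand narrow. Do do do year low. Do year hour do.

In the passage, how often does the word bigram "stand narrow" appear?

Scanning the 34 overlapping bigram windows for "stand narrow":
  position 17–18: stand narrow
  position 23–24: stand narrow
  position 25–26: stand narrow

3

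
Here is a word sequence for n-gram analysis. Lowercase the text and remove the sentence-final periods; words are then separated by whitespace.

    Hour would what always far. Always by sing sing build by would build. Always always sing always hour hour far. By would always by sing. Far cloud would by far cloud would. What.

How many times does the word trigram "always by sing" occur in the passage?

2

Scanning the 31 overlapping trigram windows for "always by sing":
  position 6–8: always by sing
  position 23–25: always by sing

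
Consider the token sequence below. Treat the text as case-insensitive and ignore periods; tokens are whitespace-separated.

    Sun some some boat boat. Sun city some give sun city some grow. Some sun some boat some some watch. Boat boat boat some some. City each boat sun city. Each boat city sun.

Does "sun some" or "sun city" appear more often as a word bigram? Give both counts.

"sun some": 2 occurrences
"sun city": 3 occurrences

"sun city" (3 vs 2)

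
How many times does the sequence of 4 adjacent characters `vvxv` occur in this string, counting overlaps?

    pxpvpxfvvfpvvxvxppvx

1

Sliding a length-4 window over the 20 characters (17 positions):
  position 12–15: vvxv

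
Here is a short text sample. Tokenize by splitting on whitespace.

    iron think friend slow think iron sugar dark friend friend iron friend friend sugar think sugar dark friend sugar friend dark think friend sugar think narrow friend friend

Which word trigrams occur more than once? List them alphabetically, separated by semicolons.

Trigram counts meeting the condition (more than once):
  friend sugar think: 2
  sugar dark friend: 2

friend sugar think; sugar dark friend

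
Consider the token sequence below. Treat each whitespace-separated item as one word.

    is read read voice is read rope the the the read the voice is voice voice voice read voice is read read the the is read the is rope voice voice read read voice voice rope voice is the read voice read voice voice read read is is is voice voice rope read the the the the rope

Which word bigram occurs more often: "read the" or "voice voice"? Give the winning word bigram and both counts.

"read the": 4 occurrences
"voice voice": 6 occurrences

"voice voice" (6 vs 4)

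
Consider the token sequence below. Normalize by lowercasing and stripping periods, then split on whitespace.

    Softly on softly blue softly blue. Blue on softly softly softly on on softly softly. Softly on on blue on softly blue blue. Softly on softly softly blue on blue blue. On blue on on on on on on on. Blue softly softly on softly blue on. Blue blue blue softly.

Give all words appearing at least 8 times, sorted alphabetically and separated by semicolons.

Unigram counts meeting the condition (at least 8 times):
  blue: 15
  on: 19
  softly: 17

blue; on; softly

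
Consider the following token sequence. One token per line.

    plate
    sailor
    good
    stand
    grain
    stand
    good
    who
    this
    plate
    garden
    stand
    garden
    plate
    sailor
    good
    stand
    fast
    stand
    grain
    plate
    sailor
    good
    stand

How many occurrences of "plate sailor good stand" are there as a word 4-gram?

3

Scanning the 21 overlapping 4-gram windows for "plate sailor good stand":
  position 1–4: plate sailor good stand
  position 14–17: plate sailor good stand
  position 21–24: plate sailor good stand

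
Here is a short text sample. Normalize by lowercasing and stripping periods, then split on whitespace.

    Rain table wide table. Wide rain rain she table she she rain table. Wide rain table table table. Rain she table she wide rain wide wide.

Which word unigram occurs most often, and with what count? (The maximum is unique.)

Unigram frequencies (highest first):
  table: 8
  rain: 7
  wide: 6
  she: 5

"table", 8 times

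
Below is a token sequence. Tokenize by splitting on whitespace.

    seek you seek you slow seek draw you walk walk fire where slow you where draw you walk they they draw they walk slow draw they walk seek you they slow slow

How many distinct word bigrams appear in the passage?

25

32 tokens → 31 bigram windows in total.
Repeated bigrams (each contributes count−1 duplicates):
  seek you: 3
  draw they: 2
  draw you: 2
  they walk: 2
  you walk: 2
6 duplicate windows → 31 − 6 = 25 distinct.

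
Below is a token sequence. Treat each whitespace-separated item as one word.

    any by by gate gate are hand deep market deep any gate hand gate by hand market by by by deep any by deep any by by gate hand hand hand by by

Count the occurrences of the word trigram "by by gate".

Scanning the 31 overlapping trigram windows for "by by gate":
  position 2–4: by by gate
  position 26–28: by by gate

2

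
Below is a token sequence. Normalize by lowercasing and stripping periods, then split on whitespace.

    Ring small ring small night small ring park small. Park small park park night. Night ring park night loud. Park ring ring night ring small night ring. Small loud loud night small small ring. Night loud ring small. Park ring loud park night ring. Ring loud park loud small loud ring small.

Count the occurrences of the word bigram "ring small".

Scanning the 51 overlapping bigram windows for "ring small":
  position 1–2: ring small
  position 3–4: ring small
  position 24–25: ring small
  position 27–28: ring small
  position 37–38: ring small
  position 51–52: ring small

6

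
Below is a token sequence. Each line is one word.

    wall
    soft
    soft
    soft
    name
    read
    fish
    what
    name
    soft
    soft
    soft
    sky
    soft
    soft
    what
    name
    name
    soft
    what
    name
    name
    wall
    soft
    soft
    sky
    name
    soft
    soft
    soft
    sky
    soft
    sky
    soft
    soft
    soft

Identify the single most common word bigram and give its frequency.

Bigram frequencies (highest first):
  soft soft: 10
  soft sky: 4
  what name: 3
  name soft: 3
  sky soft: 3
  wall soft: 2
  … (8 more, each ≤ 2)

"soft soft", 10 times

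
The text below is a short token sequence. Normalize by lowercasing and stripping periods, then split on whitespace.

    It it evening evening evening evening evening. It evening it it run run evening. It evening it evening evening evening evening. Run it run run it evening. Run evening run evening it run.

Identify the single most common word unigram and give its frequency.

Unigram frequencies (highest first):
  evening: 15
  it: 10
  run: 8

"evening", 15 times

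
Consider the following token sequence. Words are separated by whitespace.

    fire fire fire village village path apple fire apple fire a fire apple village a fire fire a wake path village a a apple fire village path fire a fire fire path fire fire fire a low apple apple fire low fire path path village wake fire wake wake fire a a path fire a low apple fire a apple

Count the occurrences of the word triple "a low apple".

Scanning the 58 overlapping trigram windows for "a low apple":
  position 36–38: a low apple
  position 55–57: a low apple

2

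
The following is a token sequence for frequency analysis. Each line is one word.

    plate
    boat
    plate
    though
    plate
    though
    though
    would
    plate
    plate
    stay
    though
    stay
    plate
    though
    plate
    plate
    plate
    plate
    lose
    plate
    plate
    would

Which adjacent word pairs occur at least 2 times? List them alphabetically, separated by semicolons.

plate plate; plate though; though plate

Bigram counts meeting the condition (at least 2 times):
  plate plate: 5
  plate though: 3
  though plate: 2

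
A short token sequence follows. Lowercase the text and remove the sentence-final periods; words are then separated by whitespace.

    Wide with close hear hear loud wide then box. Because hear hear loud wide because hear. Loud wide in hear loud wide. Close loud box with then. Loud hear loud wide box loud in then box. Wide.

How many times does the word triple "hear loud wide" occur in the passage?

5

Scanning the 35 overlapping trigram windows for "hear loud wide":
  position 5–7: hear loud wide
  position 12–14: hear loud wide
  position 16–18: hear loud wide
  position 20–22: hear loud wide
  position 29–31: hear loud wide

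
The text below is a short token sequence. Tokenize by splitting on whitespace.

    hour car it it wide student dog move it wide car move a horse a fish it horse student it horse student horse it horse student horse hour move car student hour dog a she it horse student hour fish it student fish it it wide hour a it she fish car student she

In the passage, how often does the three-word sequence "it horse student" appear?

4

Scanning the 52 overlapping trigram windows for "it horse student":
  position 17–19: it horse student
  position 20–22: it horse student
  position 24–26: it horse student
  position 36–38: it horse student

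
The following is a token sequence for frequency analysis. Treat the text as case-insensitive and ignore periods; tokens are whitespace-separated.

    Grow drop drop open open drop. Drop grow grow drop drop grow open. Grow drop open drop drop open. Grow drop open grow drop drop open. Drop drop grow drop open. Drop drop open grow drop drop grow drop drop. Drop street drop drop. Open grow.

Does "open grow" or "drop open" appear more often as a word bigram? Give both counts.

"drop open" (8 vs 5)

"open grow": 5 occurrences
"drop open": 8 occurrences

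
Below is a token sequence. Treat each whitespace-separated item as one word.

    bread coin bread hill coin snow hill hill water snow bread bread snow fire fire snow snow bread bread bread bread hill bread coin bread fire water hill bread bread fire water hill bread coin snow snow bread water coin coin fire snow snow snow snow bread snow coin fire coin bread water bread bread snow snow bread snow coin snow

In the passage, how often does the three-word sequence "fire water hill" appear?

Scanning the 59 overlapping trigram windows for "fire water hill":
  position 26–28: fire water hill
  position 31–33: fire water hill

2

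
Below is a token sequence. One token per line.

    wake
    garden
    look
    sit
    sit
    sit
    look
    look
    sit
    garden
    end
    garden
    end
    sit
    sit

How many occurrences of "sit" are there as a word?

Scanning the 15 tokens for "sit":
  position 4: sit
  position 5: sit
  position 6: sit
  position 9: sit
  position 14: sit
  position 15: sit

6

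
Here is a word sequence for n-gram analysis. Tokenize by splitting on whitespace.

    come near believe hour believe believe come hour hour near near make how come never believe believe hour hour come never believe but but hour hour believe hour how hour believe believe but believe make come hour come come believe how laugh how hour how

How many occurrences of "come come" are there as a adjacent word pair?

1

Scanning the 44 overlapping bigram windows for "come come":
  position 38–39: come come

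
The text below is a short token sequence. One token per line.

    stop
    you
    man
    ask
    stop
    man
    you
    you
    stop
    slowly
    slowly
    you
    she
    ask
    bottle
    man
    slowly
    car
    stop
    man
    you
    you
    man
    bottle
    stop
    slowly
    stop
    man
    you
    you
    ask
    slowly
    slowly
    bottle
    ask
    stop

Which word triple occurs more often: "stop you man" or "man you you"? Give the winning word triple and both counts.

"man you you" (3 vs 1)

"stop you man": 1 occurrence
"man you you": 3 occurrences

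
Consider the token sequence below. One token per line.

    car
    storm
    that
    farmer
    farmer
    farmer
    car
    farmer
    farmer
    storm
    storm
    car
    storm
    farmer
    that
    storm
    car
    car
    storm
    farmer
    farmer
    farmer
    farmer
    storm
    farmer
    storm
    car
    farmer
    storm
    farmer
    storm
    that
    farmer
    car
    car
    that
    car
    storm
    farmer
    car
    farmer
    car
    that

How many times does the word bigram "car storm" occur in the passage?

Scanning the 42 overlapping bigram windows for "car storm":
  position 1–2: car storm
  position 12–13: car storm
  position 18–19: car storm
  position 37–38: car storm

4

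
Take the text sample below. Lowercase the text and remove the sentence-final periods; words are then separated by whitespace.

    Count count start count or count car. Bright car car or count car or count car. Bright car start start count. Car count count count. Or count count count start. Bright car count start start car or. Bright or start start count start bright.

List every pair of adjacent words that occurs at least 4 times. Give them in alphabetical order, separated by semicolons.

Bigram counts meeting the condition (at least 4 times):
  count car: 4
  count count: 5
  count start: 4
  or count: 4

count car; count count; count start; or count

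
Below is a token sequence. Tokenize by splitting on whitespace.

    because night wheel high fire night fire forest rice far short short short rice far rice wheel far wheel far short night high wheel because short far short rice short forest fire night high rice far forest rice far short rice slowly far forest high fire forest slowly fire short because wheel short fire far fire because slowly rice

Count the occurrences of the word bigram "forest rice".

Scanning the 58 overlapping bigram windows for "forest rice":
  position 8–9: forest rice
  position 37–38: forest rice

2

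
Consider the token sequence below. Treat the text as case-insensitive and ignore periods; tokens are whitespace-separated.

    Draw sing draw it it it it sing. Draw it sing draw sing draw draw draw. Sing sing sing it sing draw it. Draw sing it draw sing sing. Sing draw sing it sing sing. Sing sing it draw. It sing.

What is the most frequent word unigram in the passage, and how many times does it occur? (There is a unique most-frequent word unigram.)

Unigram frequencies (highest first):
  sing: 18
  draw: 12
  it: 11

"sing", 18 times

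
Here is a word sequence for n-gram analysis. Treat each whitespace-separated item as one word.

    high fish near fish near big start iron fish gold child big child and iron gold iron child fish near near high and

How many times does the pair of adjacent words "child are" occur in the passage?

Scanning the 22 overlapping bigram windows for "child are":
  (none found)

0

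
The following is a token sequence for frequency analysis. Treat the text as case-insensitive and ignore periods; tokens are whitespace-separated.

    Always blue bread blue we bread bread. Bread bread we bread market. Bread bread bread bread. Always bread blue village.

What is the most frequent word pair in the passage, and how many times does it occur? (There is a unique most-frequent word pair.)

"bread bread", 6 times

Bigram frequencies (highest first):
  bread bread: 6
  bread blue: 2
  we bread: 2
  always blue: 1
  blue bread: 1
  blue we: 1
  … (6 more, each ≤ 1)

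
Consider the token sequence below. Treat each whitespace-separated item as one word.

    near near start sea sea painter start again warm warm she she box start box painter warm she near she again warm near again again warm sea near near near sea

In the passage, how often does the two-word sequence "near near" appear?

Scanning the 30 overlapping bigram windows for "near near":
  position 1–2: near near
  position 28–29: near near
  position 29–30: near near

3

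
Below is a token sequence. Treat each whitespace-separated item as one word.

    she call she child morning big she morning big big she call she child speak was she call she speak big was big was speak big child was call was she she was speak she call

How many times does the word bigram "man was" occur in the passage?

Scanning the 35 overlapping bigram windows for "man was":
  (none found)

0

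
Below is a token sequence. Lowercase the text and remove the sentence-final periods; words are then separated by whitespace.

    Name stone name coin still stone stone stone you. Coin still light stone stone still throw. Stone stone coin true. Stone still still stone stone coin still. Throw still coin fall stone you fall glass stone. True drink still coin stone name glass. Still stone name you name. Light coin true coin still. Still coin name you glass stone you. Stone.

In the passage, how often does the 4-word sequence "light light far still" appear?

0

Scanning the 58 overlapping 4-gram windows for "light light far still":
  (none found)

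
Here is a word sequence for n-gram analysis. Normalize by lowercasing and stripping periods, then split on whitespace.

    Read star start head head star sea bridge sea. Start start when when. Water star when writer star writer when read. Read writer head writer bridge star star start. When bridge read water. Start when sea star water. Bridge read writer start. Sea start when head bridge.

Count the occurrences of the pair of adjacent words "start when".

4

Scanning the 46 overlapping bigram windows for "start when":
  position 11–12: start when
  position 29–30: start when
  position 34–35: start when
  position 44–45: start when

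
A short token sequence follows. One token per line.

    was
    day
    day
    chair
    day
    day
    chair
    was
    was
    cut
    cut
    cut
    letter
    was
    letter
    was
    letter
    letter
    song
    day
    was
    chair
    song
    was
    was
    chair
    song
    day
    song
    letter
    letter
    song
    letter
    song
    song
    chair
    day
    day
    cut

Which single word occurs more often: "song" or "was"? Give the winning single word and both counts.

"was" (8 vs 7)

"song": 7 occurrences
"was": 8 occurrences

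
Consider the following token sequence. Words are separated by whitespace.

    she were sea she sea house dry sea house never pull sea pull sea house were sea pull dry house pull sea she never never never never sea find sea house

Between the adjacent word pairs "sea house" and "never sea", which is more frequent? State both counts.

"sea house": 4 occurrences
"never sea": 1 occurrence

"sea house" (4 vs 1)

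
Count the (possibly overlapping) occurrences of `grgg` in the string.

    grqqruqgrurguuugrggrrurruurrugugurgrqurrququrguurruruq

Sliding a length-4 window over the 54 characters (51 positions):
  position 16–19: grgg

1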